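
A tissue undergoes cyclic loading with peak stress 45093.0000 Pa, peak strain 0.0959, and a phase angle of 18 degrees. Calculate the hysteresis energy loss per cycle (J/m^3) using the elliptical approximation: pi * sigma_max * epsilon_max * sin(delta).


E_loss = pi * sigma_max * epsilon_max * sin(delta)
delta = 18 deg = 0.3142 rad
sin(delta) = 0.3090
E_loss = pi * 45093.0000 * 0.0959 * 0.3090
E_loss = 4198.1695


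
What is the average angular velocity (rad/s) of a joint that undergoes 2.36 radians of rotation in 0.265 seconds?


omega = delta_theta / delta_t
omega = 2.36 / 0.265
omega = 8.9057


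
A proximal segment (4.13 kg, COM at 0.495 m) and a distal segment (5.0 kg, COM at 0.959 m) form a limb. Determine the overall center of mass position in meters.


COM = (m1*x1 + m2*x2) / (m1 + m2)
COM = (4.13*0.495 + 5.0*0.959) / (4.13 + 5.0)
Numerator = 6.8393
Denominator = 9.1300
COM = 0.7491


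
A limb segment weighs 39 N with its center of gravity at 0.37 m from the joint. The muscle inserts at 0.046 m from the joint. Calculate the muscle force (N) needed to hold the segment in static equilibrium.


F_muscle = W * d_load / d_muscle
F_muscle = 39 * 0.37 / 0.046
Numerator = 14.4300
F_muscle = 313.6957


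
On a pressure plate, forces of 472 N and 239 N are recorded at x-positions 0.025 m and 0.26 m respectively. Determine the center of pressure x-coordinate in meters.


COP_x = (F1*x1 + F2*x2) / (F1 + F2)
COP_x = (472*0.025 + 239*0.26) / (472 + 239)
Numerator = 73.9400
Denominator = 711
COP_x = 0.1040


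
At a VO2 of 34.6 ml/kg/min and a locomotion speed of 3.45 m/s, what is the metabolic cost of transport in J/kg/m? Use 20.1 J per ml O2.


Power per kg = VO2 * 20.1 / 60
Power per kg = 34.6 * 20.1 / 60 = 11.5910 W/kg
Cost = power_per_kg / speed
Cost = 11.5910 / 3.45
Cost = 3.3597


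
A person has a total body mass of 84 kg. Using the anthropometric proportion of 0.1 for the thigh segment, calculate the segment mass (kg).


m_segment = body_mass * fraction
m_segment = 84 * 0.1
m_segment = 8.4000


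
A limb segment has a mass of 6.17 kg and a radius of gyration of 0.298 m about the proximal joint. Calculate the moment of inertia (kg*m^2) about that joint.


I = m * k^2
I = 6.17 * 0.298^2
k^2 = 0.0888
I = 0.5479


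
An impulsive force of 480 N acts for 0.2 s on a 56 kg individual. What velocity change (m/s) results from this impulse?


J = F * dt = 480 * 0.2 = 96.0000 N*s
delta_v = J / m
delta_v = 96.0000 / 56
delta_v = 1.7143


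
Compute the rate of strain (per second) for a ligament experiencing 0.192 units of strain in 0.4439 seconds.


strain_rate = delta_strain / delta_t
strain_rate = 0.192 / 0.4439
strain_rate = 0.4325


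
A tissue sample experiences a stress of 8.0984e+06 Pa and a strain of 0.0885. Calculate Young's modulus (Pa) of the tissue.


E = stress / strain
E = 8.0984e+06 / 0.0885
E = 9.1507e+07


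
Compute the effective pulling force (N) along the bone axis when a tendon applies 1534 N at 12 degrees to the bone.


F_eff = F_tendon * cos(theta)
theta = 12 deg = 0.2094 rad
cos(theta) = 0.9781
F_eff = 1534 * 0.9781
F_eff = 1500.4784


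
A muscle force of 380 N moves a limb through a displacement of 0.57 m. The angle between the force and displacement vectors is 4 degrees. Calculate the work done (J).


W = F * d * cos(theta)
theta = 4 deg = 0.0698 rad
cos(theta) = 0.9976
W = 380 * 0.57 * 0.9976
W = 216.0724


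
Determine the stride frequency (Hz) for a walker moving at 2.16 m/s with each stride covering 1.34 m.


f = v / stride_length
f = 2.16 / 1.34
f = 1.6119


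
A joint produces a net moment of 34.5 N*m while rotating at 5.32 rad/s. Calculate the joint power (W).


P = M * omega
P = 34.5 * 5.32
P = 183.5400


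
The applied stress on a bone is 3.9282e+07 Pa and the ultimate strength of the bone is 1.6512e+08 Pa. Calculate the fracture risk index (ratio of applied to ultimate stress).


FRI = applied / ultimate
FRI = 3.9282e+07 / 1.6512e+08
FRI = 0.2379


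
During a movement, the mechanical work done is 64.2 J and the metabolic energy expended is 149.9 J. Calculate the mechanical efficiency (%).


eta = (W_mech / E_meta) * 100
eta = (64.2 / 149.9) * 100
ratio = 0.4283
eta = 42.8286


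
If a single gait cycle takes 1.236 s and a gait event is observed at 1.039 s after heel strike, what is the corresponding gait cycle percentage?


pct = (event_time / cycle_time) * 100
pct = (1.039 / 1.236) * 100
ratio = 0.8406
pct = 84.0615


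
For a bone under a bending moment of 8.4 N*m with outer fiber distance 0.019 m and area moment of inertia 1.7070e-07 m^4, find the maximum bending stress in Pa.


sigma = M * c / I
sigma = 8.4 * 0.019 / 1.7070e-07
M * c = 0.1596
sigma = 934973.6380


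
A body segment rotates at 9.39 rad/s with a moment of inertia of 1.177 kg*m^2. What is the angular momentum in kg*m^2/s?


L = I * omega
L = 1.177 * 9.39
L = 11.0520


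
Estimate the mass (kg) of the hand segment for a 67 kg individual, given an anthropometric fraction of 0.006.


m_segment = body_mass * fraction
m_segment = 67 * 0.006
m_segment = 0.4020


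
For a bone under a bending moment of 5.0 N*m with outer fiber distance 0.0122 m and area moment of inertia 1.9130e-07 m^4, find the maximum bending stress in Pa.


sigma = M * c / I
sigma = 5.0 * 0.0122 / 1.9130e-07
M * c = 0.0610
sigma = 318870.8834


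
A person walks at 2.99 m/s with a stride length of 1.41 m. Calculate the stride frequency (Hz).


f = v / stride_length
f = 2.99 / 1.41
f = 2.1206


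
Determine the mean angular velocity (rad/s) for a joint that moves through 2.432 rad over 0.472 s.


omega = delta_theta / delta_t
omega = 2.432 / 0.472
omega = 5.1525


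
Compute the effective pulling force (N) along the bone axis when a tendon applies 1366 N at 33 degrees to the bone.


F_eff = F_tendon * cos(theta)
theta = 33 deg = 0.5760 rad
cos(theta) = 0.8387
F_eff = 1366 * 0.8387
F_eff = 1145.6240


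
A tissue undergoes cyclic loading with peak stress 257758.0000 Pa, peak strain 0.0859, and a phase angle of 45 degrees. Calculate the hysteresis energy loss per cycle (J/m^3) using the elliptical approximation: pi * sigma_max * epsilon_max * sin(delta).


E_loss = pi * sigma_max * epsilon_max * sin(delta)
delta = 45 deg = 0.7854 rad
sin(delta) = 0.7071
E_loss = pi * 257758.0000 * 0.0859 * 0.7071
E_loss = 49185.8512


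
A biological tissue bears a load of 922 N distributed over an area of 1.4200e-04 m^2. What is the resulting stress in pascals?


stress = F / A
stress = 922 / 1.4200e-04
stress = 6.4930e+06


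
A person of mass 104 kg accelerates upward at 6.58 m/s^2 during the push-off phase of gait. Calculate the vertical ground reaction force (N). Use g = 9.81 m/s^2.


GRF = m * (g + a)
GRF = 104 * (9.81 + 6.58)
GRF = 104 * 16.3900
GRF = 1704.5600


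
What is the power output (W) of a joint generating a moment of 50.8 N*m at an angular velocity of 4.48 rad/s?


P = M * omega
P = 50.8 * 4.48
P = 227.5840


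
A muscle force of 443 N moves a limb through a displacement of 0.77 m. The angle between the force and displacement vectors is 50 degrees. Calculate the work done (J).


W = F * d * cos(theta)
theta = 50 deg = 0.8727 rad
cos(theta) = 0.6428
W = 443 * 0.77 * 0.6428
W = 219.2613


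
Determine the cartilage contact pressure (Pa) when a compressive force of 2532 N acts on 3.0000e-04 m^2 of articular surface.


P = F / A
P = 2532 / 3.0000e-04
P = 8.4400e+06


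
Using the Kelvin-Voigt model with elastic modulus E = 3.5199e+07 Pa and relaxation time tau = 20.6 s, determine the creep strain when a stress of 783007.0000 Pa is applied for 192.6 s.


epsilon(t) = (sigma/E) * (1 - exp(-t/tau))
sigma/E = 783007.0000 / 3.5199e+07 = 0.0222
exp(-t/tau) = exp(-192.6 / 20.6) = 8.7008e-05
epsilon = 0.0222 * (1 - 8.7008e-05)
epsilon = 0.0222


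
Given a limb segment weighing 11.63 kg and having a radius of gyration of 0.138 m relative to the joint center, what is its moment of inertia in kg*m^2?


I = m * k^2
I = 11.63 * 0.138^2
k^2 = 0.0190
I = 0.2215


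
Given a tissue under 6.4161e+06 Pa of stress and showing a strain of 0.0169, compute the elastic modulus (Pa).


E = stress / strain
E = 6.4161e+06 / 0.0169
E = 3.7965e+08


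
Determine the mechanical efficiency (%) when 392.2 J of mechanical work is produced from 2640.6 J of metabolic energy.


eta = (W_mech / E_meta) * 100
eta = (392.2 / 2640.6) * 100
ratio = 0.1485
eta = 14.8527


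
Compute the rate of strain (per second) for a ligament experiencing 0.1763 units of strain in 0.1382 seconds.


strain_rate = delta_strain / delta_t
strain_rate = 0.1763 / 0.1382
strain_rate = 1.2757


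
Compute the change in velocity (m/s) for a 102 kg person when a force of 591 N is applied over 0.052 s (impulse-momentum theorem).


J = F * dt = 591 * 0.052 = 30.7320 N*s
delta_v = J / m
delta_v = 30.7320 / 102
delta_v = 0.3013


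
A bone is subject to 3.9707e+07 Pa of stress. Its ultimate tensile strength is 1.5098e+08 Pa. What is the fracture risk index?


FRI = applied / ultimate
FRI = 3.9707e+07 / 1.5098e+08
FRI = 0.2630


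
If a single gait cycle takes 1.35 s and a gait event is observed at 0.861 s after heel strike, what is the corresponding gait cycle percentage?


pct = (event_time / cycle_time) * 100
pct = (0.861 / 1.35) * 100
ratio = 0.6378
pct = 63.7778


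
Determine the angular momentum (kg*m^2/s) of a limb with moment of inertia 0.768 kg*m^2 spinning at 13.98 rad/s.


L = I * omega
L = 0.768 * 13.98
L = 10.7366


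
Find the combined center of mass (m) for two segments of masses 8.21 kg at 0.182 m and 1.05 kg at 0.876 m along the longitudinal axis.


COM = (m1*x1 + m2*x2) / (m1 + m2)
COM = (8.21*0.182 + 1.05*0.876) / (8.21 + 1.05)
Numerator = 2.4140
Denominator = 9.2600
COM = 0.2607


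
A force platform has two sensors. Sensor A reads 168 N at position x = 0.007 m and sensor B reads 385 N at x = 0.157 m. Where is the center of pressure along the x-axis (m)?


COP_x = (F1*x1 + F2*x2) / (F1 + F2)
COP_x = (168*0.007 + 385*0.157) / (168 + 385)
Numerator = 61.6210
Denominator = 553
COP_x = 0.1114


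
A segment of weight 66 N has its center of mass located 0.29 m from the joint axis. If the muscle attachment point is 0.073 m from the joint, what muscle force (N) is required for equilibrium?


F_muscle = W * d_load / d_muscle
F_muscle = 66 * 0.29 / 0.073
Numerator = 19.1400
F_muscle = 262.1918


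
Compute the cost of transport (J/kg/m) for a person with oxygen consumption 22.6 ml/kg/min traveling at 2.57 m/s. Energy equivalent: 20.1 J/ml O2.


Power per kg = VO2 * 20.1 / 60
Power per kg = 22.6 * 20.1 / 60 = 7.5710 W/kg
Cost = power_per_kg / speed
Cost = 7.5710 / 2.57
Cost = 2.9459


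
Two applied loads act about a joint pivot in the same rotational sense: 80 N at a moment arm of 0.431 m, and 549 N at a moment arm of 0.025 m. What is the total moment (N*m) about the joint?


M = F1 * d1 + F2 * d2
M = 80 * 0.431 + 549 * 0.025
M = 34.4800 + 13.7250
M = 48.2050


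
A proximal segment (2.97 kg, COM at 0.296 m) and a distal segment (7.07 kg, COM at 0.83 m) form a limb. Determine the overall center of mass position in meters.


COM = (m1*x1 + m2*x2) / (m1 + m2)
COM = (2.97*0.296 + 7.07*0.83) / (2.97 + 7.07)
Numerator = 6.7472
Denominator = 10.0400
COM = 0.6720


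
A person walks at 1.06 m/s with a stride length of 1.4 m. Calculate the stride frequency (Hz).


f = v / stride_length
f = 1.06 / 1.4
f = 0.7571


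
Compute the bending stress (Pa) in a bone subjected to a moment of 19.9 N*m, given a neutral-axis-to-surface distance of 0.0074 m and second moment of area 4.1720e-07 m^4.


sigma = M * c / I
sigma = 19.9 * 0.0074 / 4.1720e-07
M * c = 0.1473
sigma = 352972.1956


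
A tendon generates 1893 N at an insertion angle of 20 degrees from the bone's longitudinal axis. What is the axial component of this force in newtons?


F_eff = F_tendon * cos(theta)
theta = 20 deg = 0.3491 rad
cos(theta) = 0.9397
F_eff = 1893 * 0.9397
F_eff = 1778.8381


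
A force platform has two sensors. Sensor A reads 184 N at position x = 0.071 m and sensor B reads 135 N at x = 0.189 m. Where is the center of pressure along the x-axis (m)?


COP_x = (F1*x1 + F2*x2) / (F1 + F2)
COP_x = (184*0.071 + 135*0.189) / (184 + 135)
Numerator = 38.5790
Denominator = 319
COP_x = 0.1209


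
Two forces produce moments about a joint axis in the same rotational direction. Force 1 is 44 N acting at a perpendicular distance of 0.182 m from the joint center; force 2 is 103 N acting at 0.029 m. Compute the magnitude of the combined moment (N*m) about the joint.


M = F1 * d1 + F2 * d2
M = 44 * 0.182 + 103 * 0.029
M = 8.0080 + 2.9870
M = 10.9950


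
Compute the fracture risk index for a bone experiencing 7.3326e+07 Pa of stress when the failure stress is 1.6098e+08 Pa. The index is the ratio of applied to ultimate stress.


FRI = applied / ultimate
FRI = 7.3326e+07 / 1.6098e+08
FRI = 0.4555


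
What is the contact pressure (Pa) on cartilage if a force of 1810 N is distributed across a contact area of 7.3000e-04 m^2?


P = F / A
P = 1810 / 7.3000e-04
P = 2.4795e+06


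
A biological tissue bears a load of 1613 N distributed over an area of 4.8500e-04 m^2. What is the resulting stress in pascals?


stress = F / A
stress = 1613 / 4.8500e-04
stress = 3.3258e+06


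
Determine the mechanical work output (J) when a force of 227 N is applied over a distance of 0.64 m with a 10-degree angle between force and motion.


W = F * d * cos(theta)
theta = 10 deg = 0.1745 rad
cos(theta) = 0.9848
W = 227 * 0.64 * 0.9848
W = 143.0729


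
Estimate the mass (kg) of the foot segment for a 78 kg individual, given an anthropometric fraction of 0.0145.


m_segment = body_mass * fraction
m_segment = 78 * 0.0145
m_segment = 1.1310


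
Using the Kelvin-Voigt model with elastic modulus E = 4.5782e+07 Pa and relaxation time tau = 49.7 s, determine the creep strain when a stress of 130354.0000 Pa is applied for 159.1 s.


epsilon(t) = (sigma/E) * (1 - exp(-t/tau))
sigma/E = 130354.0000 / 4.5782e+07 = 0.0028
exp(-t/tau) = exp(-159.1 / 49.7) = 0.0407
epsilon = 0.0028 * (1 - 0.0407)
epsilon = 0.0027


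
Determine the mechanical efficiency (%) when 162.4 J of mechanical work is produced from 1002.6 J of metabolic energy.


eta = (W_mech / E_meta) * 100
eta = (162.4 / 1002.6) * 100
ratio = 0.1620
eta = 16.1979


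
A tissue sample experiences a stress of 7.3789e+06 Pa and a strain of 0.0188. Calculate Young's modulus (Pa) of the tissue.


E = stress / strain
E = 7.3789e+06 / 0.0188
E = 3.9249e+08


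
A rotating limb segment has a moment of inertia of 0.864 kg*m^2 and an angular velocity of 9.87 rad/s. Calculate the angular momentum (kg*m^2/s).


L = I * omega
L = 0.864 * 9.87
L = 8.5277


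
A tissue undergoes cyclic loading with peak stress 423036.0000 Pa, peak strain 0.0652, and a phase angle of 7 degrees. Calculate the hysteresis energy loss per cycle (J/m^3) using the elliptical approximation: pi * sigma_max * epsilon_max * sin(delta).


E_loss = pi * sigma_max * epsilon_max * sin(delta)
delta = 7 deg = 0.1222 rad
sin(delta) = 0.1219
E_loss = pi * 423036.0000 * 0.0652 * 0.1219
E_loss = 10560.1301


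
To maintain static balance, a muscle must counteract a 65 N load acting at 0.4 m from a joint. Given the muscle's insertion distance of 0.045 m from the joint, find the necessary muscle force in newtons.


F_muscle = W * d_load / d_muscle
F_muscle = 65 * 0.4 / 0.045
Numerator = 26.0000
F_muscle = 577.7778


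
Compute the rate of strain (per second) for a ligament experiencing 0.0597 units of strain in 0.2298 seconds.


strain_rate = delta_strain / delta_t
strain_rate = 0.0597 / 0.2298
strain_rate = 0.2598


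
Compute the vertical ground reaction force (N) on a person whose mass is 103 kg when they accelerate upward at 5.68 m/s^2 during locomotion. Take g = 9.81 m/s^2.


GRF = m * (g + a)
GRF = 103 * (9.81 + 5.68)
GRF = 103 * 15.4900
GRF = 1595.4700


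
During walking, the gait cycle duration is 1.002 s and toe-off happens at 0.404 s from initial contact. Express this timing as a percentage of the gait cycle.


pct = (event_time / cycle_time) * 100
pct = (0.404 / 1.002) * 100
ratio = 0.4032
pct = 40.3194


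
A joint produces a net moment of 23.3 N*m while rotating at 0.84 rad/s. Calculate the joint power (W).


P = M * omega
P = 23.3 * 0.84
P = 19.5720


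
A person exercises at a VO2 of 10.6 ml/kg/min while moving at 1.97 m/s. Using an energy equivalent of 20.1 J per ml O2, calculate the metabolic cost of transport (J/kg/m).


Power per kg = VO2 * 20.1 / 60
Power per kg = 10.6 * 20.1 / 60 = 3.5510 W/kg
Cost = power_per_kg / speed
Cost = 3.5510 / 1.97
Cost = 1.8025


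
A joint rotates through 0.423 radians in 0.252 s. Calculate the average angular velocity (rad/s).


omega = delta_theta / delta_t
omega = 0.423 / 0.252
omega = 1.6786


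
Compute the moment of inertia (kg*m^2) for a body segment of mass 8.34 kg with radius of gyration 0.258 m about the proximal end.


I = m * k^2
I = 8.34 * 0.258^2
k^2 = 0.0666
I = 0.5551


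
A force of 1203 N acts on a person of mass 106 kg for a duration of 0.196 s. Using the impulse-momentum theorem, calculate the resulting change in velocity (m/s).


J = F * dt = 1203 * 0.196 = 235.7880 N*s
delta_v = J / m
delta_v = 235.7880 / 106
delta_v = 2.2244


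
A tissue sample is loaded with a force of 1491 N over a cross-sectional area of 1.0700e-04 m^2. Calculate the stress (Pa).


stress = F / A
stress = 1491 / 1.0700e-04
stress = 1.3935e+07


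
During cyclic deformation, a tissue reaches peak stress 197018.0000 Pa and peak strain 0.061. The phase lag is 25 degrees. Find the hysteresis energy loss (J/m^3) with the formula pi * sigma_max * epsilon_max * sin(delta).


E_loss = pi * sigma_max * epsilon_max * sin(delta)
delta = 25 deg = 0.4363 rad
sin(delta) = 0.4226
E_loss = pi * 197018.0000 * 0.061 * 0.4226
E_loss = 15956.3617


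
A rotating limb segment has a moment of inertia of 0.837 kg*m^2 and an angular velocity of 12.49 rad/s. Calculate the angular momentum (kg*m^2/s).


L = I * omega
L = 0.837 * 12.49
L = 10.4541


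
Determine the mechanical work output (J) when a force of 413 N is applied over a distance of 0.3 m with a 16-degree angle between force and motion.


W = F * d * cos(theta)
theta = 16 deg = 0.2793 rad
cos(theta) = 0.9613
W = 413 * 0.3 * 0.9613
W = 119.1003


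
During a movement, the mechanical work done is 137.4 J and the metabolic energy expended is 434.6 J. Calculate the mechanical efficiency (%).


eta = (W_mech / E_meta) * 100
eta = (137.4 / 434.6) * 100
ratio = 0.3162
eta = 31.6153


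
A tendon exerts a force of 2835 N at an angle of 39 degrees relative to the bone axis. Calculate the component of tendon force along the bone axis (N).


F_eff = F_tendon * cos(theta)
theta = 39 deg = 0.6807 rad
cos(theta) = 0.7771
F_eff = 2835 * 0.7771
F_eff = 2203.2088


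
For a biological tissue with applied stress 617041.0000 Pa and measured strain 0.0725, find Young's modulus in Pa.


E = stress / strain
E = 617041.0000 / 0.0725
E = 8.5109e+06


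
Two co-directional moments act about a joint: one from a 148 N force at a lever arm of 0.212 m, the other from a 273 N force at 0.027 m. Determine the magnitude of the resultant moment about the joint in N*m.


M = F1 * d1 + F2 * d2
M = 148 * 0.212 + 273 * 0.027
M = 31.3760 + 7.3710
M = 38.7470


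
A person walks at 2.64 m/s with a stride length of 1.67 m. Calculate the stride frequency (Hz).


f = v / stride_length
f = 2.64 / 1.67
f = 1.5808


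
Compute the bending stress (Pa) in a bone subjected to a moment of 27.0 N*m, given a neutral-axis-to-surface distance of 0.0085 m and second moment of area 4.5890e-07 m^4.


sigma = M * c / I
sigma = 27.0 * 0.0085 / 4.5890e-07
M * c = 0.2295
sigma = 500108.9562


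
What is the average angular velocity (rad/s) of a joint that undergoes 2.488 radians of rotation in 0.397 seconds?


omega = delta_theta / delta_t
omega = 2.488 / 0.397
omega = 6.2670


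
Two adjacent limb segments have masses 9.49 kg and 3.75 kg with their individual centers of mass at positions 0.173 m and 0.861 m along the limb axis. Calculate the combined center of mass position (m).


COM = (m1*x1 + m2*x2) / (m1 + m2)
COM = (9.49*0.173 + 3.75*0.861) / (9.49 + 3.75)
Numerator = 4.8705
Denominator = 13.2400
COM = 0.3679


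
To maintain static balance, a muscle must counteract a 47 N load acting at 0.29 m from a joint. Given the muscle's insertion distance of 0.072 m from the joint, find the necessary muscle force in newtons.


F_muscle = W * d_load / d_muscle
F_muscle = 47 * 0.29 / 0.072
Numerator = 13.6300
F_muscle = 189.3056


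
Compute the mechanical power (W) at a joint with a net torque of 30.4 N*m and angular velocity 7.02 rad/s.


P = M * omega
P = 30.4 * 7.02
P = 213.4080


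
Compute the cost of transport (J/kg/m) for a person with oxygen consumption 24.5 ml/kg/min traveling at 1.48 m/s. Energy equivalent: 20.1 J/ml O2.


Power per kg = VO2 * 20.1 / 60
Power per kg = 24.5 * 20.1 / 60 = 8.2075 W/kg
Cost = power_per_kg / speed
Cost = 8.2075 / 1.48
Cost = 5.5456


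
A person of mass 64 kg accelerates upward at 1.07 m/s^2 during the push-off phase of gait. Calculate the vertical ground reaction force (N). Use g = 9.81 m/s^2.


GRF = m * (g + a)
GRF = 64 * (9.81 + 1.07)
GRF = 64 * 10.8800
GRF = 696.3200


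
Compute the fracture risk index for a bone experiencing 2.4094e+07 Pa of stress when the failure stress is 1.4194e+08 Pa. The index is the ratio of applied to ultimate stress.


FRI = applied / ultimate
FRI = 2.4094e+07 / 1.4194e+08
FRI = 0.1697


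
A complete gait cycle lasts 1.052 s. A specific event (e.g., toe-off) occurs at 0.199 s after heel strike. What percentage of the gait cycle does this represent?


pct = (event_time / cycle_time) * 100
pct = (0.199 / 1.052) * 100
ratio = 0.1892
pct = 18.9163


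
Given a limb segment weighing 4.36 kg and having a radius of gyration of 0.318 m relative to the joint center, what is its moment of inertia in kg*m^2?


I = m * k^2
I = 4.36 * 0.318^2
k^2 = 0.1011
I = 0.4409


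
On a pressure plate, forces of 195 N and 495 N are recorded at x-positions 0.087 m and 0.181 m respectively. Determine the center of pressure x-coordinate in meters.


COP_x = (F1*x1 + F2*x2) / (F1 + F2)
COP_x = (195*0.087 + 495*0.181) / (195 + 495)
Numerator = 106.5600
Denominator = 690
COP_x = 0.1544


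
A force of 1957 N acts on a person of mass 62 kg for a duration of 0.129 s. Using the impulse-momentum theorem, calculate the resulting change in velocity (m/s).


J = F * dt = 1957 * 0.129 = 252.4530 N*s
delta_v = J / m
delta_v = 252.4530 / 62
delta_v = 4.0718


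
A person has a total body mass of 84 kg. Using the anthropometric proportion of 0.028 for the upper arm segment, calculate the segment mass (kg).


m_segment = body_mass * fraction
m_segment = 84 * 0.028
m_segment = 2.3520


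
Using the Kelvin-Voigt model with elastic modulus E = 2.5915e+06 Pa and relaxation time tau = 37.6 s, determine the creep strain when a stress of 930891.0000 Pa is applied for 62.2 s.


epsilon(t) = (sigma/E) * (1 - exp(-t/tau))
sigma/E = 930891.0000 / 2.5915e+06 = 0.3592
exp(-t/tau) = exp(-62.2 / 37.6) = 0.1912
epsilon = 0.3592 * (1 - 0.1912)
epsilon = 0.2905


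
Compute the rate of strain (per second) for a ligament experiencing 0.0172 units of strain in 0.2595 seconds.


strain_rate = delta_strain / delta_t
strain_rate = 0.0172 / 0.2595
strain_rate = 0.0663


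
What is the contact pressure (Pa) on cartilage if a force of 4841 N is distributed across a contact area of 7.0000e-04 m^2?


P = F / A
P = 4841 / 7.0000e-04
P = 6.9157e+06


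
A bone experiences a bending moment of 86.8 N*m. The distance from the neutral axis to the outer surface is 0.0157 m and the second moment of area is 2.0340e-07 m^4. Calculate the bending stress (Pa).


sigma = M * c / I
sigma = 86.8 * 0.0157 / 2.0340e-07
M * c = 1.3628
sigma = 6.6999e+06


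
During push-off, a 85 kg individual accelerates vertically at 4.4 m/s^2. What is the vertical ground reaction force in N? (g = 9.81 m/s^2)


GRF = m * (g + a)
GRF = 85 * (9.81 + 4.4)
GRF = 85 * 14.2100
GRF = 1207.8500


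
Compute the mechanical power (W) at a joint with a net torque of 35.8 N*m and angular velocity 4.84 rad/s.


P = M * omega
P = 35.8 * 4.84
P = 173.2720


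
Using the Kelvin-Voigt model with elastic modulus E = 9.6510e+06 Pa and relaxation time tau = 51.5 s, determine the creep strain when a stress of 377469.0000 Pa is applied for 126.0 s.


epsilon(t) = (sigma/E) * (1 - exp(-t/tau))
sigma/E = 377469.0000 / 9.6510e+06 = 0.0391
exp(-t/tau) = exp(-126.0 / 51.5) = 0.0866
epsilon = 0.0391 * (1 - 0.0866)
epsilon = 0.0357


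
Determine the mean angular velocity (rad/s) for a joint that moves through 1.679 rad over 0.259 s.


omega = delta_theta / delta_t
omega = 1.679 / 0.259
omega = 6.4826


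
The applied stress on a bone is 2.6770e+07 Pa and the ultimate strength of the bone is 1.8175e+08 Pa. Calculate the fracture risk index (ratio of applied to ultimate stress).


FRI = applied / ultimate
FRI = 2.6770e+07 / 1.8175e+08
FRI = 0.1473


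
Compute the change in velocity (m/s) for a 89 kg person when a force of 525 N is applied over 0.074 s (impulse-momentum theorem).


J = F * dt = 525 * 0.074 = 38.8500 N*s
delta_v = J / m
delta_v = 38.8500 / 89
delta_v = 0.4365


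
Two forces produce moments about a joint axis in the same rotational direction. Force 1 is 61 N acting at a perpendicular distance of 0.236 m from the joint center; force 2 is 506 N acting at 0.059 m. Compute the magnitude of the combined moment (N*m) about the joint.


M = F1 * d1 + F2 * d2
M = 61 * 0.236 + 506 * 0.059
M = 14.3960 + 29.8540
M = 44.2500


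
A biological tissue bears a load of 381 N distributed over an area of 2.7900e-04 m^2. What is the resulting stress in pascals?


stress = F / A
stress = 381 / 2.7900e-04
stress = 1.3656e+06


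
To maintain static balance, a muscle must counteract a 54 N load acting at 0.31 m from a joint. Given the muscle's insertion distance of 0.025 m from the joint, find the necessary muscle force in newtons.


F_muscle = W * d_load / d_muscle
F_muscle = 54 * 0.31 / 0.025
Numerator = 16.7400
F_muscle = 669.6000


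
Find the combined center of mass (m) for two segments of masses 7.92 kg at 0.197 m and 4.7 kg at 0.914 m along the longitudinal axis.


COM = (m1*x1 + m2*x2) / (m1 + m2)
COM = (7.92*0.197 + 4.7*0.914) / (7.92 + 4.7)
Numerator = 5.8560
Denominator = 12.6200
COM = 0.4640


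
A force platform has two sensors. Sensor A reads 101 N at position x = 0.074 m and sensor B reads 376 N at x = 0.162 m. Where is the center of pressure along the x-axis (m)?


COP_x = (F1*x1 + F2*x2) / (F1 + F2)
COP_x = (101*0.074 + 376*0.162) / (101 + 376)
Numerator = 68.3860
Denominator = 477
COP_x = 0.1434


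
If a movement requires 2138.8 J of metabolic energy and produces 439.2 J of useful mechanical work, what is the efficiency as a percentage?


eta = (W_mech / E_meta) * 100
eta = (439.2 / 2138.8) * 100
ratio = 0.2053
eta = 20.5349


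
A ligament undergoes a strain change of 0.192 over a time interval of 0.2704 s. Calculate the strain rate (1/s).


strain_rate = delta_strain / delta_t
strain_rate = 0.192 / 0.2704
strain_rate = 0.7101


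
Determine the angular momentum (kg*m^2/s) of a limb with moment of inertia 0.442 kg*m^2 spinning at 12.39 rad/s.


L = I * omega
L = 0.442 * 12.39
L = 5.4764


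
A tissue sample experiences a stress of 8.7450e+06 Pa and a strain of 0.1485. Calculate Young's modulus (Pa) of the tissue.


E = stress / strain
E = 8.7450e+06 / 0.1485
E = 5.8889e+07


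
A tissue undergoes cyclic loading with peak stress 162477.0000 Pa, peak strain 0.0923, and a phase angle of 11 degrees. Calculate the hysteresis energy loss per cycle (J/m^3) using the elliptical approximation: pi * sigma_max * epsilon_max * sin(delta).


E_loss = pi * sigma_max * epsilon_max * sin(delta)
delta = 11 deg = 0.1920 rad
sin(delta) = 0.1908
E_loss = pi * 162477.0000 * 0.0923 * 0.1908
E_loss = 8989.6402


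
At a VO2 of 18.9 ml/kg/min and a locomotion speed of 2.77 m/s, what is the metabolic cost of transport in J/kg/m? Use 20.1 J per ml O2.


Power per kg = VO2 * 20.1 / 60
Power per kg = 18.9 * 20.1 / 60 = 6.3315 W/kg
Cost = power_per_kg / speed
Cost = 6.3315 / 2.77
Cost = 2.2857


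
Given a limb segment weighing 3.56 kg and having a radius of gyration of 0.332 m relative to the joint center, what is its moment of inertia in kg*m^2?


I = m * k^2
I = 3.56 * 0.332^2
k^2 = 0.1102
I = 0.3924


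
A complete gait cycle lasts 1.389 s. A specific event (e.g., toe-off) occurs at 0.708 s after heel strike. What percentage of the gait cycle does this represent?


pct = (event_time / cycle_time) * 100
pct = (0.708 / 1.389) * 100
ratio = 0.5097
pct = 50.9719


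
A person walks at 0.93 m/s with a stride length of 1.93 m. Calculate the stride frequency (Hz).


f = v / stride_length
f = 0.93 / 1.93
f = 0.4819


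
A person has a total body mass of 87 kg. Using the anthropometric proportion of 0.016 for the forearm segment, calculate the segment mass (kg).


m_segment = body_mass * fraction
m_segment = 87 * 0.016
m_segment = 1.3920


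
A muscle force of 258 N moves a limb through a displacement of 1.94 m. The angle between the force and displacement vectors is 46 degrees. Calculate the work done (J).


W = F * d * cos(theta)
theta = 46 deg = 0.8029 rad
cos(theta) = 0.6947
W = 258 * 1.94 * 0.6947
W = 347.6904


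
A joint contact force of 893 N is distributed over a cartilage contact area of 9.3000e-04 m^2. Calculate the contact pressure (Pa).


P = F / A
P = 893 / 9.3000e-04
P = 960215.0538


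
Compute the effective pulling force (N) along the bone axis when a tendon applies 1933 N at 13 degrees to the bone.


F_eff = F_tendon * cos(theta)
theta = 13 deg = 0.2269 rad
cos(theta) = 0.9744
F_eff = 1933 * 0.9744
F_eff = 1883.4573


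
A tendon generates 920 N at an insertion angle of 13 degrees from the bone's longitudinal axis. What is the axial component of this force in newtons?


F_eff = F_tendon * cos(theta)
theta = 13 deg = 0.2269 rad
cos(theta) = 0.9744
F_eff = 920 * 0.9744
F_eff = 896.4205


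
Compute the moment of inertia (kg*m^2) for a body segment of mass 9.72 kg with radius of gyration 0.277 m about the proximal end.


I = m * k^2
I = 9.72 * 0.277^2
k^2 = 0.0767
I = 0.7458


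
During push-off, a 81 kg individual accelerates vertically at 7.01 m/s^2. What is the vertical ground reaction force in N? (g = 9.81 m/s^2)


GRF = m * (g + a)
GRF = 81 * (9.81 + 7.01)
GRF = 81 * 16.8200
GRF = 1362.4200


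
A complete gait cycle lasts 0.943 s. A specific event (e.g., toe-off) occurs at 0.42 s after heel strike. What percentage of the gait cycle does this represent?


pct = (event_time / cycle_time) * 100
pct = (0.42 / 0.943) * 100
ratio = 0.4454
pct = 44.5387


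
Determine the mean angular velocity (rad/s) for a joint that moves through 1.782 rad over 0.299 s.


omega = delta_theta / delta_t
omega = 1.782 / 0.299
omega = 5.9599


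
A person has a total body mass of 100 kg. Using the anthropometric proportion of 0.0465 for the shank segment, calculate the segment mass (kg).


m_segment = body_mass * fraction
m_segment = 100 * 0.0465
m_segment = 4.6500


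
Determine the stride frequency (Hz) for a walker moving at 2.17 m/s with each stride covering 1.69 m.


f = v / stride_length
f = 2.17 / 1.69
f = 1.2840


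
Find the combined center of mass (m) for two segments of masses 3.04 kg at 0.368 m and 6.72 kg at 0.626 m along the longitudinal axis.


COM = (m1*x1 + m2*x2) / (m1 + m2)
COM = (3.04*0.368 + 6.72*0.626) / (3.04 + 6.72)
Numerator = 5.3254
Denominator = 9.7600
COM = 0.5456


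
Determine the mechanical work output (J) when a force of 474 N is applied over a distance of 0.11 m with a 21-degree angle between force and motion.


W = F * d * cos(theta)
theta = 21 deg = 0.3665 rad
cos(theta) = 0.9336
W = 474 * 0.11 * 0.9336
W = 48.6769


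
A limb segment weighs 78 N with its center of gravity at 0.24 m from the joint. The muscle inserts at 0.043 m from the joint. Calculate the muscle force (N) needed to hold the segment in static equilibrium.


F_muscle = W * d_load / d_muscle
F_muscle = 78 * 0.24 / 0.043
Numerator = 18.7200
F_muscle = 435.3488


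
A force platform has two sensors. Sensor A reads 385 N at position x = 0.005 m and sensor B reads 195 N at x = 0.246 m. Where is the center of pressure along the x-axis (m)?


COP_x = (F1*x1 + F2*x2) / (F1 + F2)
COP_x = (385*0.005 + 195*0.246) / (385 + 195)
Numerator = 49.8950
Denominator = 580
COP_x = 0.0860


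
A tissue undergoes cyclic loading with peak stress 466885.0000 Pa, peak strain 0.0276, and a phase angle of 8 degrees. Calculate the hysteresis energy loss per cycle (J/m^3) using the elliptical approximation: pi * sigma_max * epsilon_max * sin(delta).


E_loss = pi * sigma_max * epsilon_max * sin(delta)
delta = 8 deg = 0.1396 rad
sin(delta) = 0.1392
E_loss = pi * 466885.0000 * 0.0276 * 0.1392
E_loss = 5634.0952


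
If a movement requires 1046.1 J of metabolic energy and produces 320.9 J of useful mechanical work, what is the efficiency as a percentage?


eta = (W_mech / E_meta) * 100
eta = (320.9 / 1046.1) * 100
ratio = 0.3068
eta = 30.6758


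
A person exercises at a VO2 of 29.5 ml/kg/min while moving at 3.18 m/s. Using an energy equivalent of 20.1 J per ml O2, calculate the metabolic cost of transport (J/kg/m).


Power per kg = VO2 * 20.1 / 60
Power per kg = 29.5 * 20.1 / 60 = 9.8825 W/kg
Cost = power_per_kg / speed
Cost = 9.8825 / 3.18
Cost = 3.1077


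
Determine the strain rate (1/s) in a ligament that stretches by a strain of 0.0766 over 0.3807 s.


strain_rate = delta_strain / delta_t
strain_rate = 0.0766 / 0.3807
strain_rate = 0.2012


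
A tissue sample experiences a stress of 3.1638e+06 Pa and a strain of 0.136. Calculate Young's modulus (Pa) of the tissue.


E = stress / strain
E = 3.1638e+06 / 0.136
E = 2.3263e+07


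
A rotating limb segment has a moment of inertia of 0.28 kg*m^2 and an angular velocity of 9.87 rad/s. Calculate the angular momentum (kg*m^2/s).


L = I * omega
L = 0.28 * 9.87
L = 2.7636


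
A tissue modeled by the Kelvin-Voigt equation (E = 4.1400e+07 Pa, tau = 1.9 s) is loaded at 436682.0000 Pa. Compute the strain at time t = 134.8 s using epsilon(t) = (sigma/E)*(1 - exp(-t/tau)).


epsilon(t) = (sigma/E) * (1 - exp(-t/tau))
sigma/E = 436682.0000 / 4.1400e+07 = 0.0105
exp(-t/tau) = exp(-134.8 / 1.9) = 1.5415e-31
epsilon = 0.0105 * (1 - 1.5415e-31)
epsilon = 0.0105


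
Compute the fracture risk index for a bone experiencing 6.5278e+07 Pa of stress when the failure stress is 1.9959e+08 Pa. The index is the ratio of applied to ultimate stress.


FRI = applied / ultimate
FRI = 6.5278e+07 / 1.9959e+08
FRI = 0.3271


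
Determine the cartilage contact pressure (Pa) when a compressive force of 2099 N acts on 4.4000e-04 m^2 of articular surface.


P = F / A
P = 2099 / 4.4000e-04
P = 4.7705e+06


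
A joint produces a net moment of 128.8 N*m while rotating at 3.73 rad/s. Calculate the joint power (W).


P = M * omega
P = 128.8 * 3.73
P = 480.4240


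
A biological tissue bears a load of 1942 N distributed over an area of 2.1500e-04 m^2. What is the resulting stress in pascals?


stress = F / A
stress = 1942 / 2.1500e-04
stress = 9.0326e+06


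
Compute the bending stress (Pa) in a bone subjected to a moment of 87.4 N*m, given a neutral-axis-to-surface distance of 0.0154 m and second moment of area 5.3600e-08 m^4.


sigma = M * c / I
sigma = 87.4 * 0.0154 / 5.3600e-08
M * c = 1.3460
sigma = 2.5111e+07


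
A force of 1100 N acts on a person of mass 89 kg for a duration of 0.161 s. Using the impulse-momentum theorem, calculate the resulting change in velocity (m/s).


J = F * dt = 1100 * 0.161 = 177.1000 N*s
delta_v = J / m
delta_v = 177.1000 / 89
delta_v = 1.9899


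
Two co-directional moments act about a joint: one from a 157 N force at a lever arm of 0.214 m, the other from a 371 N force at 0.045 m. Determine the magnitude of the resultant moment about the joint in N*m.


M = F1 * d1 + F2 * d2
M = 157 * 0.214 + 371 * 0.045
M = 33.5980 + 16.6950
M = 50.2930


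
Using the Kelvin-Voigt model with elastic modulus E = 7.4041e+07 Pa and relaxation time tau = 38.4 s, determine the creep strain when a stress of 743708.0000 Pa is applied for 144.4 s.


epsilon(t) = (sigma/E) * (1 - exp(-t/tau))
sigma/E = 743708.0000 / 7.4041e+07 = 0.0100
exp(-t/tau) = exp(-144.4 / 38.4) = 0.0233
epsilon = 0.0100 * (1 - 0.0233)
epsilon = 0.0098


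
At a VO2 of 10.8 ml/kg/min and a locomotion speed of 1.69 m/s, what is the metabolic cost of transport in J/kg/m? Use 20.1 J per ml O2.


Power per kg = VO2 * 20.1 / 60
Power per kg = 10.8 * 20.1 / 60 = 3.6180 W/kg
Cost = power_per_kg / speed
Cost = 3.6180 / 1.69
Cost = 2.1408


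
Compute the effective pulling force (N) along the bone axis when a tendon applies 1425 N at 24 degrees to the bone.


F_eff = F_tendon * cos(theta)
theta = 24 deg = 0.4189 rad
cos(theta) = 0.9135
F_eff = 1425 * 0.9135
F_eff = 1301.8023


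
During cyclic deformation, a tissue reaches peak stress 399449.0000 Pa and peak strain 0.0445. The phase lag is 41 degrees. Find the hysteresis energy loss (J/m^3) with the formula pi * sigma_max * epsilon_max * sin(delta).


E_loss = pi * sigma_max * epsilon_max * sin(delta)
delta = 41 deg = 0.7156 rad
sin(delta) = 0.6561
E_loss = pi * 399449.0000 * 0.0445 * 0.6561
E_loss = 36636.5136


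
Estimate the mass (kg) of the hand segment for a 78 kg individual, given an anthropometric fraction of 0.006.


m_segment = body_mass * fraction
m_segment = 78 * 0.006
m_segment = 0.4680


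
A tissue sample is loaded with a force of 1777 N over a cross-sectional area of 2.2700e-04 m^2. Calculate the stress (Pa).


stress = F / A
stress = 1777 / 2.2700e-04
stress = 7.8282e+06


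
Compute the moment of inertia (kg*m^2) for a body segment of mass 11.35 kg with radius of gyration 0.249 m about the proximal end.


I = m * k^2
I = 11.35 * 0.249^2
k^2 = 0.0620
I = 0.7037


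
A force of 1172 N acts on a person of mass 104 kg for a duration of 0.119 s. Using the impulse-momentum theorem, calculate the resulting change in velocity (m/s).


J = F * dt = 1172 * 0.119 = 139.4680 N*s
delta_v = J / m
delta_v = 139.4680 / 104
delta_v = 1.3410


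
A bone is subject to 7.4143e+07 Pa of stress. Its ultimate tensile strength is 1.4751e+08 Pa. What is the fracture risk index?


FRI = applied / ultimate
FRI = 7.4143e+07 / 1.4751e+08
FRI = 0.5026


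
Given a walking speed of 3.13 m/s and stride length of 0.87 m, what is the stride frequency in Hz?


f = v / stride_length
f = 3.13 / 0.87
f = 3.5977


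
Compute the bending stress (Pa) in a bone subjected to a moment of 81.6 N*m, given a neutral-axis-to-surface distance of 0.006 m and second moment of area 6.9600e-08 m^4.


sigma = M * c / I
sigma = 81.6 * 0.006 / 6.9600e-08
M * c = 0.4896
sigma = 7.0345e+06


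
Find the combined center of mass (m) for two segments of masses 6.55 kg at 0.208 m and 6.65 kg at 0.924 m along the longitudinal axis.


COM = (m1*x1 + m2*x2) / (m1 + m2)
COM = (6.55*0.208 + 6.65*0.924) / (6.55 + 6.65)
Numerator = 7.5070
Denominator = 13.2000
COM = 0.5687
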